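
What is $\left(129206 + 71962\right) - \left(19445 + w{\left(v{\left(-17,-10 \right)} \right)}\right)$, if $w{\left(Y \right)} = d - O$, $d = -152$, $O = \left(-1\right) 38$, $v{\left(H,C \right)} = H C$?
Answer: $181837$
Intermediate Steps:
$v{\left(H,C \right)} = C H$
$O = -38$
$w{\left(Y \right)} = -114$ ($w{\left(Y \right)} = -152 - -38 = -152 + 38 = -114$)
$\left(129206 + 71962\right) - \left(19445 + w{\left(v{\left(-17,-10 \right)} \right)}\right) = \left(129206 + 71962\right) - 19331 = 201168 + \left(-19445 + 114\right) = 201168 - 19331 = 181837$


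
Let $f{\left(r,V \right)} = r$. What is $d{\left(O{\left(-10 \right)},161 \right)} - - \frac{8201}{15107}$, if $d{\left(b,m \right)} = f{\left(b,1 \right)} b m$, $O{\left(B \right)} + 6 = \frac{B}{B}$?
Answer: $\frac{60813876}{15107} \approx 4025.5$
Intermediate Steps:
$O{\left(B \right)} = -5$ ($O{\left(B \right)} = -6 + \frac{B}{B} = -6 + 1 = -5$)
$d{\left(b,m \right)} = m b^{2}$ ($d{\left(b,m \right)} = b b m = b^{2} m = m b^{2}$)
$d{\left(O{\left(-10 \right)},161 \right)} - - \frac{8201}{15107} = 161 \left(-5\right)^{2} - - \frac{8201}{15107} = 161 \cdot 25 - \left(-8201\right) \frac{1}{15107} = 4025 - - \frac{8201}{15107} = 4025 + \frac{8201}{15107} = \frac{60813876}{15107}$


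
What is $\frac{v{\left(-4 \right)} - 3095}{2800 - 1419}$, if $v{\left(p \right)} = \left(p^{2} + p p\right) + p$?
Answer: $- \frac{3067}{1381} \approx -2.2209$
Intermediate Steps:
$v{\left(p \right)} = p + 2 p^{2}$ ($v{\left(p \right)} = \left(p^{2} + p^{2}\right) + p = 2 p^{2} + p = p + 2 p^{2}$)
$\frac{v{\left(-4 \right)} - 3095}{2800 - 1419} = \frac{- 4 \left(1 + 2 \left(-4\right)\right) - 3095}{2800 - 1419} = \frac{- 4 \left(1 - 8\right) - 3095}{1381} = \left(\left(-4\right) \left(-7\right) - 3095\right) \frac{1}{1381} = \left(28 - 3095\right) \frac{1}{1381} = \left(-3067\right) \frac{1}{1381} = - \frac{3067}{1381}$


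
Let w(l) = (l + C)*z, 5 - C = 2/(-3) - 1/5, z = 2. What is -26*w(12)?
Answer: -13936/15 ≈ -929.07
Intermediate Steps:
C = 88/15 (C = 5 - (2/(-3) - 1/5) = 5 - (2*(-1/3) - 1*1/5) = 5 - (-2/3 - 1/5) = 5 - 1*(-13/15) = 5 + 13/15 = 88/15 ≈ 5.8667)
w(l) = 176/15 + 2*l (w(l) = (l + 88/15)*2 = (88/15 + l)*2 = 176/15 + 2*l)
-26*w(12) = -26*(176/15 + 2*12) = -26*(176/15 + 24) = -26*536/15 = -13936/15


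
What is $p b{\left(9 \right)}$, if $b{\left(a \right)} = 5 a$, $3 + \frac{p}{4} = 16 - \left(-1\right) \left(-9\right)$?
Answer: $720$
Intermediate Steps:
$p = 16$ ($p = -12 + 4 \left(16 - \left(-1\right) \left(-9\right)\right) = -12 + 4 \left(16 - 9\right) = -12 + 4 \cdot 7 = -12 + 28 = 16$)
$p b{\left(9 \right)} = 16 \cdot 5 \cdot 9 = 16 \cdot 45 = 720$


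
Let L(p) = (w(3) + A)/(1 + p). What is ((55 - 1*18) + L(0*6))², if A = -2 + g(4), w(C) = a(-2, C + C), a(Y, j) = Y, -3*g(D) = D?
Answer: 9025/9 ≈ 1002.8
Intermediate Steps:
g(D) = -D/3
w(C) = -2
A = -10/3 (A = -2 - ⅓*4 = -2 - 4/3 = -10/3 ≈ -3.3333)
L(p) = -16/(3*(1 + p)) (L(p) = (-2 - 10/3)/(1 + p) = -16/(3*(1 + p)))
((55 - 1*18) + L(0*6))² = ((55 - 1*18) - 16/(3 + 3*(0*6)))² = ((55 - 18) - 16/(3 + 3*0))² = (37 - 16/(3 + 0))² = (37 - 16/3)² = (95/3)² = 9025/9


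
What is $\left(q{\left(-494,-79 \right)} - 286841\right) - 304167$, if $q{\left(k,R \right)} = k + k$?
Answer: $-591996$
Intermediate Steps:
$q{\left(k,R \right)} = 2 k$
$\left(q{\left(-494,-79 \right)} - 286841\right) - 304167 = \left(2 \left(-494\right) - 286841\right) - 304167 = \left(-988 - 286841\right) - 304167 = -287829 - 304167 = -591996$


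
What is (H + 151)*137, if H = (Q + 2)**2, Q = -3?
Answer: 20824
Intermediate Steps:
H = 1 (H = (-3 + 2)**2 = (-1)**2 = 1)
(H + 151)*137 = (1 + 151)*137 = 152*137 = 20824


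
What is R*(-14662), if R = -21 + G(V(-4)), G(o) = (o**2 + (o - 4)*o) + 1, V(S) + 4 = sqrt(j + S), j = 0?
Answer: -293240 + 586480*I ≈ -2.9324e+5 + 5.8648e+5*I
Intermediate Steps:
V(S) = -4 + sqrt(S) (V(S) = -4 + sqrt(0 + S) = -4 + sqrt(S))
G(o) = 1 + o**2 + o*(-4 + o) (G(o) = (o**2 + (-4 + o)*o) + 1 = (o**2 + o*(-4 + o)) + 1 = 1 + o**2 + o*(-4 + o))
R = -4 - 8*I + 2*(-4 + 2*I)**2 (R = -21 + (1 - 4*(-4 + sqrt(-4)) + 2*(-4 + sqrt(-4))**2) = -21 + (1 - 4*(-4 + 2*I) + 2*(-4 + 2*I)**2) = -21 + (1 + (16 - 8*I) + 2*(-4 + 2*I)**2) = -21 + (17 - 8*I + 2*(-4 + 2*I)**2) = -4 - 8*I + 2*(-4 + 2*I)**2 ≈ 20.0 - 40.0*I)
R*(-14662) = (20 - 40*I)*(-14662) = -293240 + 586480*I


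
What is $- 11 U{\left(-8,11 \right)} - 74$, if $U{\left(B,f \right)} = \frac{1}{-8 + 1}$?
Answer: $- \frac{507}{7} \approx -72.429$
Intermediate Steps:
$U{\left(B,f \right)} = - \frac{1}{7}$ ($U{\left(B,f \right)} = \frac{1}{-7} = - \frac{1}{7}$)
$- 11 U{\left(-8,11 \right)} - 74 = \left(-11\right) \left(- \frac{1}{7}\right) - 74 = \frac{11}{7} - 74 = - \frac{507}{7}$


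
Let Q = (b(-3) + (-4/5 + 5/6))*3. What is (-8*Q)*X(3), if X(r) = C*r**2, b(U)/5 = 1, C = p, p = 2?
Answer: -10872/5 ≈ -2174.4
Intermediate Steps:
C = 2
b(U) = 5 (b(U) = 5*1 = 5)
Q = 151/10 (Q = (5 + (-4/5 + 5/6))*3 = (5 + 1/30)*3 = (151/30)*3 = 151/10 ≈ 15.100)
X(r) = 2*r**2
(-8*Q)*X(3) = (-8*151/10)*(2*3**2) = -1208*9/5 = -604/5*18 = -10872/5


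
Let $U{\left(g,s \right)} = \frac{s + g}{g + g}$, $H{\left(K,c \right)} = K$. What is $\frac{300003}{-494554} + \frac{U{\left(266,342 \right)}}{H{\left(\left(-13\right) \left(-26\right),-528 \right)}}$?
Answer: $- \frac{352925333}{585057382} \approx -0.60323$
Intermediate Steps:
$U{\left(g,s \right)} = \frac{g + s}{2 g}$
$\frac{300003}{-494554} + \frac{U{\left(266,342 \right)}}{H{\left(\left(-13\right) \left(-26\right),-528 \right)}} = \frac{300003}{-494554} + \frac{\frac{1}{2} \cdot \frac{1}{266} \left(266 + 342\right)}{\left(-13\right) \left(-26\right)} = 300003 \left(- \frac{1}{494554}\right) + \frac{\frac{1}{2} \cdot \frac{1}{266} \cdot 608}{338} = - \frac{300003}{494554} + \frac{8}{7} \cdot \frac{1}{338} = - \frac{300003}{494554} + \frac{4}{1183} = - \frac{352925333}{585057382}$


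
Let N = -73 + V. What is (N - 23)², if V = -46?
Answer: 20164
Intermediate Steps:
N = -119 (N = -73 - 46 = -119)
(N - 23)² = (-119 - 23)² = (-142)² = 20164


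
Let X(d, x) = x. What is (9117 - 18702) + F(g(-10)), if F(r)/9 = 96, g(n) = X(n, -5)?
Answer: -8721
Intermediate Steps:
g(n) = -5
F(r) = 864 (F(r) = 9*96 = 864)
(9117 - 18702) + F(g(-10)) = (9117 - 18702) + 864 = -9585 + 864 = -8721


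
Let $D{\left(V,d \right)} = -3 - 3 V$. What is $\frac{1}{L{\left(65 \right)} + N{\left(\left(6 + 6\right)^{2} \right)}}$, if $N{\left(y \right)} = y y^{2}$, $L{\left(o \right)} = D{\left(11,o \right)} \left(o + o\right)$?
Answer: $\frac{1}{2981304} \approx 3.3542 \cdot 10^{-7}$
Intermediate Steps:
$L{\left(o \right)} = - 72 o$ ($L{\left(o \right)} = \left(-3 - 33\right) \left(o + o\right) = \left(-3 - 33\right) 2 o = - 36 \cdot 2 o = - 72 o$)
$N{\left(y \right)} = y^{3}$
$\frac{1}{L{\left(65 \right)} + N{\left(\left(6 + 6\right)^{2} \right)}} = \frac{1}{\left(-72\right) 65 + \left(\left(6 + 6\right)^{2}\right)^{3}} = \frac{1}{-4680 + \left(12^{2}\right)^{3}} = \frac{1}{-4680 + 144^{3}} = \frac{1}{-4680 + 2985984} = \frac{1}{2981304}$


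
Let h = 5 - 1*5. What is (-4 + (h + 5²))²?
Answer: 441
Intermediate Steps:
h = 0 (h = 5 - 5 = 0)
(-4 + (h + 5²))² = (-4 + (0 + 5²))² = (-4 + (0 + 25))² = (-4 + 25)² = 21² = 441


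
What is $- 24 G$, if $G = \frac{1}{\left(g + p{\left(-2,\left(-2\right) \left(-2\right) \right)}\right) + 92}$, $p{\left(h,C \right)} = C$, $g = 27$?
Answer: $- \frac{8}{41} \approx -0.19512$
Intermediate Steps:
$G = \frac{1}{123}$ ($G = \frac{1}{\left(27 - -4\right) + 92} = \frac{1}{\left(27 + 4\right) + 92} = \frac{1}{31 + 92} = \frac{1}{123} \approx 0.0081301$)
$- 24 G = \left(-24\right) \frac{1}{123} = - \frac{8}{41}$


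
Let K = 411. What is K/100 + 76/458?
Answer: 97919/22900 ≈ 4.2759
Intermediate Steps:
K/100 + 76/458 = 411/100 + 76/458 = 411*(1/100) + 76*(1/458) = 411/100 + 38/229 = 97919/22900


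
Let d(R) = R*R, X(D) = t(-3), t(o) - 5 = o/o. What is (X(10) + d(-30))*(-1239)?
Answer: -1122534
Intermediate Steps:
t(o) = 6 (t(o) = 5 + o/o = 5 + 1 = 6)
X(D) = 6
d(R) = R²
(X(10) + d(-30))*(-1239) = (6 + (-30)²)*(-1239) = (6 + 900)*(-1239) = 906*(-1239) = -1122534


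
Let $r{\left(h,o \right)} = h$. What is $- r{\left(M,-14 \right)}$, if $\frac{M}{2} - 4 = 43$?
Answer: $-94$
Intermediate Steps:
$M = 94$ ($M = 8 + 2 \cdot 43 = 8 + 86 = 94$)
$- r{\left(M,-14 \right)} = \left(-1\right) 94 = -94$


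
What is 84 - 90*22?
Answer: -1896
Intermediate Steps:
84 - 90*22 = 84 - 1980 = -1896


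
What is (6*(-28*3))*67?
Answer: -33768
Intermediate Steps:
(6*(-28*3))*67 = (6*(-84))*67 = -504*67 = -33768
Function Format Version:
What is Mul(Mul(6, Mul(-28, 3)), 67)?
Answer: -33768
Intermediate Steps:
Mul(Mul(6, Mul(-28, 3)), 67) = Mul(Mul(6, -84), 67) = Mul(-504, 67) = -33768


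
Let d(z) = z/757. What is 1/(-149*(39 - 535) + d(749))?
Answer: 757/55946077 ≈ 1.3531e-5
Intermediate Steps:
d(z) = z/757 (d(z) = z*(1/757) = z/757)
1/(-149*(39 - 535) + d(749)) = 1/(-149*(39 - 535) + (1/757)*749) = 1/(-149*(-496) + 749/757) = 1/(73904 + 749/757) = 1/(55946077/757) = 757/55946077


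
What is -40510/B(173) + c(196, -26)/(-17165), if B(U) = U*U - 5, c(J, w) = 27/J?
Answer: -34072555337/25168627540 ≈ -1.3538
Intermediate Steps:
B(U) = -5 + U² (B(U) = U² - 5 = -5 + U²)
-40510/B(173) + c(196, -26)/(-17165) = -40510/(-5 + 173²) + (27/196)/(-17165) = -40510/(-5 + 29929) + (27*(1/196))*(-1/17165) = -40510/29924 + (27/196)*(-1/17165) = -40510*1/29924 - 27/3364340 = -20255/14962 - 27/3364340 = -34072555337/25168627540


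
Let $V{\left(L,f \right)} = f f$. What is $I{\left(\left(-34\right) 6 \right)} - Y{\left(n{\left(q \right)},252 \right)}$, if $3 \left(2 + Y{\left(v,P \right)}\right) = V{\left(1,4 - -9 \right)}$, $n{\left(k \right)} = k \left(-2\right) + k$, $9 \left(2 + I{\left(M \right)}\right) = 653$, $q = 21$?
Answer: $\frac{146}{9} \approx 16.222$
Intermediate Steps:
$I{\left(M \right)} = \frac{635}{9}$ ($I{\left(M \right)} = -2 + \frac{1}{9} \cdot 653 = -2 + \frac{653}{9} = \frac{635}{9}$)
$n{\left(k \right)} = - k$ ($n{\left(k \right)} = - 2 k + k = - k$)
$V{\left(L,f \right)} = f^{2}$
$Y{\left(v,P \right)} = \frac{163}{3}$ ($Y{\left(v,P \right)} = -2 + \frac{\left(4 - -9\right)^{2}}{3} = -2 + \frac{\left(4 + 9\right)^{2}}{3} = -2 + \frac{13^{2}}{3} = -2 + \frac{1}{3} \cdot 169 = -2 + \frac{169}{3} = \frac{163}{3}$)
$I{\left(\left(-34\right) 6 \right)} - Y{\left(n{\left(q \right)},252 \right)} = \frac{635}{9} - \frac{163}{3} = \frac{146}{9}$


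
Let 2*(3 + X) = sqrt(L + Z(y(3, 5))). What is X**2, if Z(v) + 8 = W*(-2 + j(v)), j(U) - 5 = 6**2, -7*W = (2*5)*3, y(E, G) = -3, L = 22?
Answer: (21 - 2*I*sqrt(469))**2/49 ≈ -29.286 - 37.125*I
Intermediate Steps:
W = -30/7 (W = -2*5*3/7 = -10*3/7 = -1/7*30 = -30/7 ≈ -4.2857)
j(U) = 41 (j(U) = 5 + 6**2 = 5 + 36 = 41)
Z(v) = -1226/7 (Z(v) = -8 - 30*(-2 + 41)/7 = -8 - 30/7*39 = -8 - 1170/7 = -1226/7)
X = -3 + 2*I*sqrt(469)/7 (X = -3 + sqrt(22 - 1226/7)/2 = -3 + sqrt(-1072/7)/2 = -3 + (4*I*sqrt(469)/7)/2 = -3 + 2*I*sqrt(469)/7 ≈ -3.0 + 6.1875*I)
X**2 = (-3 + 2*I*sqrt(469)/7)**2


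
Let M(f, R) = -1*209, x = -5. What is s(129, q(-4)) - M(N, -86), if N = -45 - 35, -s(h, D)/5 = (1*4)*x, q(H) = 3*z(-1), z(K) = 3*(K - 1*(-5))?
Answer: 309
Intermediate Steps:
z(K) = 15 + 3*K (z(K) = 3*(K + 5) = 3*(5 + K) = 15 + 3*K)
q(H) = 36 (q(H) = 3*(15 + 3*(-1)) = 3*(15 - 3) = 3*12 = 36)
s(h, D) = 100 (s(h, D) = -5*1*4*(-5) = -20*(-5) = -5*(-20) = 100)
N = -80
M(f, R) = -209
s(129, q(-4)) - M(N, -86) = 100 - 1*(-209) = 100 + 209 = 309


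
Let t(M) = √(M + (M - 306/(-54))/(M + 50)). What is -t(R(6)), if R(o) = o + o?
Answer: -√425010/186 ≈ -3.5050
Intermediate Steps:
R(o) = 2*o
t(M) = √(M + (17/3 + M)/(50 + M)) (t(M) = √(M + (M - 306*(-1/54))/(50 + M)) = √(M + (M + 17/3)/(50 + M)) = √(M + (17/3 + M)/(50 + M)))
-t(R(6)) = -√(2*6 + 17/(150 + 3*(2*6)) + (2*6)/(50 + 2*6)) = -√(12 + 17/(150 + 3*12) + 12/(50 + 12)) = -√(12 + 17/(150 + 36) + 12/62) = -√(12 + 17/186 + 12*(1/62)) = -√(12 + 17*(1/186) + 6/31) = -√(12 + 17/186 + 6/31) = -√(2285/186) = -√425010/186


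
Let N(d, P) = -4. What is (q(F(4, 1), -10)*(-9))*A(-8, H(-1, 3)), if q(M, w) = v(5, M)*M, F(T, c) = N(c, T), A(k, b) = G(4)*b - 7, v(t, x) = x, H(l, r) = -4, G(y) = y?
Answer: 3312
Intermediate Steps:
A(k, b) = -7 + 4*b (A(k, b) = 4*b - 7 = -7 + 4*b)
F(T, c) = -4
q(M, w) = M² (q(M, w) = M*M = M²)
(q(F(4, 1), -10)*(-9))*A(-8, H(-1, 3)) = ((-4)²*(-9))*(-7 + 4*(-4)) = (16*(-9))*(-7 - 16) = -144*(-23) = 3312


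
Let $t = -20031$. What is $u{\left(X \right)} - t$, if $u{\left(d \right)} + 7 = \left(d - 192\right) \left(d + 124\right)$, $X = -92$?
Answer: $10936$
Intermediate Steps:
$u{\left(d \right)} = -7 + \left(-192 + d\right) \left(124 + d\right)$ ($u{\left(d \right)} = -7 + \left(d - 192\right) \left(d + 124\right) = -7 + \left(-192 + d\right) \left(124 + d\right)$)
$u{\left(X \right)} - t = \left(-23815 + \left(-92\right)^{2} - -6256\right) - -20031 = \left(-23815 + 8464 + 6256\right) + 20031 = -9095 + 20031 = 10936$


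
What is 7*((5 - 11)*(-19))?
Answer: 798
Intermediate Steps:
7*((5 - 11)*(-19)) = 7*(-6*(-19)) = 7*114 = 798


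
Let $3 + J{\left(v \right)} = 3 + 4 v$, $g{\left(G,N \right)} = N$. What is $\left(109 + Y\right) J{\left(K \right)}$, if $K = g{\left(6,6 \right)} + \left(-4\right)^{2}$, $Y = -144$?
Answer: $-3080$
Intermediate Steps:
$K = 22$ ($K = 6 + \left(-4\right)^{2} = 6 + 16 = 22$)
$J{\left(v \right)} = 4 v$ ($J{\left(v \right)} = -3 + \left(3 + 4 v\right) = 4 v$)
$\left(109 + Y\right) J{\left(K \right)} = \left(109 - 144\right) 4 \cdot 22 = \left(-35\right) 88 = -3080$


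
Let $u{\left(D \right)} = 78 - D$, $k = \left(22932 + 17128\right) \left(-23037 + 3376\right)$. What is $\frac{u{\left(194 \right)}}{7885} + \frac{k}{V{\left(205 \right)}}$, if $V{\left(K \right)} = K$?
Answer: $- \frac{1242076208576}{323285} \approx -3.842 \cdot 10^{6}$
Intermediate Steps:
$k = -787619660$ ($k = 40060 \left(-19661\right) = -787619660$)
$\frac{u{\left(194 \right)}}{7885} + \frac{k}{V{\left(205 \right)}} = \frac{78 - 194}{7885} - \frac{787619660}{205} = \left(78 - 194\right) \frac{1}{7885} - \frac{157523932}{41} = \left(-116\right) \frac{1}{7885} - \frac{157523932}{41} = - \frac{116}{7885} - \frac{157523932}{41} = - \frac{1242076208576}{323285}$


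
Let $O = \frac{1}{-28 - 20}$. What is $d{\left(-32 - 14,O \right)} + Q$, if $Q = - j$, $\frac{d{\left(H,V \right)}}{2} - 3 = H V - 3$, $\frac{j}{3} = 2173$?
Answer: $- \frac{78205}{12} \approx -6517.1$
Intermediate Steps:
$O = - \frac{1}{48}$ ($O = \frac{1}{-48} = - \frac{1}{48} \approx -0.020833$)
$j = 6519$ ($j = 3 \cdot 2173 = 6519$)
$d{\left(H,V \right)} = 2 H V$ ($d{\left(H,V \right)} = 6 + 2 \left(H V - 3\right) = 6 + 2 \left(-3 + H V\right) = 6 + \left(-6 + 2 H V\right) = 2 H V$)
$Q = -6519$ ($Q = \left(-1\right) 6519 = -6519$)
$d{\left(-32 - 14,O \right)} + Q = 2 \left(-32 - 14\right) \left(- \frac{1}{48}\right) - 6519 = 2 \left(-46\right) \left(- \frac{1}{48}\right) - 6519 = \frac{23}{12} - 6519 = - \frac{78205}{12}$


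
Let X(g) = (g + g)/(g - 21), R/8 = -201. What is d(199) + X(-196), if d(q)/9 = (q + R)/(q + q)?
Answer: -370823/12338 ≈ -30.055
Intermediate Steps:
R = -1608 (R = 8*(-201) = -1608)
d(q) = 9*(-1608 + q)/(2*q) (d(q) = 9*((q - 1608)/(q + q)) = 9*((-1608 + q)/((2*q))) = 9*((-1608 + q)*(1/(2*q))) = 9*((-1608 + q)/(2*q)) = 9*(-1608 + q)/(2*q))
X(g) = 2*g/(-21 + g) (X(g) = (2*g)/(-21 + g) = 2*g/(-21 + g))
d(199) + X(-196) = (9/2 - 7236/199) + 2*(-196)/(-21 - 196) = (9/2 - 7236*1/199) + 2*(-196)/(-217) = (9/2 - 7236/199) + 2*(-196)*(-1/217) = -12681/398 + 56/31 = -370823/12338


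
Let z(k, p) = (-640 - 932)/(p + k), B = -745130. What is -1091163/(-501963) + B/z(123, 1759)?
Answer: 58660152353818/65757153 ≈ 8.9207e+5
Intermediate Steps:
z(k, p) = -1572/(k + p)
-1091163/(-501963) + B/z(123, 1759) = -1091163/(-501963) - 745130/((-1572/(123 + 1759))) = -1091163*(-1/501963) - 745130/((-1572/1882)) = 363721/167321 - 745130/((-1572*1/1882)) = 363721/167321 - 745130/(-786/941) = 363721/167321 - 745130*(-941/786) = 363721/167321 + 350583665/393 = 58660152353818/65757153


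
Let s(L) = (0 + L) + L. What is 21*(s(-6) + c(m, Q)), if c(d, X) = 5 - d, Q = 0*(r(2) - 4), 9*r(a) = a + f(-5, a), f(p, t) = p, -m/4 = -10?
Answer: -987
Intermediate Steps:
m = 40 (m = -4*(-10) = 40)
r(a) = -5/9 + a/9 (r(a) = (a - 5)/9 = (-5 + a)/9 = -5/9 + a/9)
Q = 0 (Q = 0*((-5/9 + (⅑)*2) - 4) = 0*((-5/9 + 2/9) - 4) = 0*(-⅓ - 4) = 0*(-13/3) = 0)
s(L) = 2*L (s(L) = L + L = 2*L)
21*(s(-6) + c(m, Q)) = 21*(2*(-6) + (5 - 1*40)) = 21*(-12 + (5 - 40)) = 21*(-12 - 35) = 21*(-47) = -987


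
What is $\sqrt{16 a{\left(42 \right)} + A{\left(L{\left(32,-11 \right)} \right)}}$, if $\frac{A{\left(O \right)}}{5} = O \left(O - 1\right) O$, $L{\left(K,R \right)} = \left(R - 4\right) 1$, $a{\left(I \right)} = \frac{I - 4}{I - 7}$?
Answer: $\frac{4 i \sqrt{1376795}}{35} \approx 134.1 i$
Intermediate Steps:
$a{\left(I \right)} = \frac{-4 + I}{-7 + I}$
$L{\left(K,R \right)} = -4 + R$ ($L{\left(K,R \right)} = \left(-4 + R\right) 1 = -4 + R$)
$A{\left(O \right)} = 5 O^{2} \left(-1 + O\right)$ ($A{\left(O \right)} = 5 O \left(O - 1\right) O = 5 O \left(-1 + O\right) O = 5 O O \left(-1 + O\right) = 5 O^{2} \left(-1 + O\right)$)
$\sqrt{16 a{\left(42 \right)} + A{\left(L{\left(32,-11 \right)} \right)}} = \sqrt{16 \frac{-4 + 42}{-7 + 42} + 5 \left(-4 - 11\right)^{2} \left(-1 - 15\right)} = \sqrt{16 \cdot \frac{1}{35} \cdot 38 + 5 \left(-15\right)^{2} \left(-1 - 15\right)} = \sqrt{16 \cdot \frac{1}{35} \cdot 38 + 5 \cdot 225 \left(-16\right)} = \sqrt{16 \cdot \frac{38}{35} - 18000} = \sqrt{\frac{608}{35} - 18000} = \sqrt{- \frac{629392}{35}} = \frac{4 i \sqrt{1376795}}{35}$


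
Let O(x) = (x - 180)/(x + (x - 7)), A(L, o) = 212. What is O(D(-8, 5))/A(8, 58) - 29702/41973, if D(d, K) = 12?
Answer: -1677904/2224569 ≈ -0.75426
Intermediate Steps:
O(x) = (-180 + x)/(-7 + 2*x) (O(x) = (-180 + x)/(x + (-7 + x)) = (-180 + x)/(-7 + 2*x))
O(D(-8, 5))/A(8, 58) - 29702/41973 = ((-180 + 12)/(-7 + 2*12))/212 - 29702/41973 = (-168/(-7 + 24))*(1/212) - 29702*1/41973 = (-168/17)*(1/212) - 29702/41973 = ((1/17)*(-168))*(1/212) - 29702/41973 = -168/17*1/212 - 29702/41973 = -42/901 - 29702/41973 = -1677904/2224569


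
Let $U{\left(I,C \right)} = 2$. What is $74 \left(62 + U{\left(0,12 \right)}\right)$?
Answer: $4736$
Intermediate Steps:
$74 \left(62 + U{\left(0,12 \right)}\right) = 74 \left(62 + 2\right) = 74 \cdot 64 = 4736$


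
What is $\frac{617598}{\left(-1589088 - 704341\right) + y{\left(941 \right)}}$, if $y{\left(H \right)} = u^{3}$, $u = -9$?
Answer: $- \frac{308799}{1147079} \approx -0.2692$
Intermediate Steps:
$y{\left(H \right)} = -729$ ($y{\left(H \right)} = \left(-9\right)^{3} = -729$)
$\frac{617598}{\left(-1589088 - 704341\right) + y{\left(941 \right)}} = \frac{617598}{\left(-1589088 - 704341\right) - 729} = \frac{617598}{-2293429 - 729} = \frac{617598}{-2294158} = 617598 \left(- \frac{1}{2294158}\right) = - \frac{308799}{1147079}$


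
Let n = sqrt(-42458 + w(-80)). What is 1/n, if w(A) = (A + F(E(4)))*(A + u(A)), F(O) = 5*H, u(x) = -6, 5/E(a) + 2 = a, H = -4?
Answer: -I*sqrt(418)/3762 ≈ -0.0054346*I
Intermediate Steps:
E(a) = 5/(-2 + a)
F(O) = -20 (F(O) = 5*(-4) = -20)
w(A) = (-20 + A)*(-6 + A) (w(A) = (A - 20)*(A - 6) = (-20 + A)*(-6 + A))
n = 9*I*sqrt(418) (n = sqrt(-42458 + (120 + (-80)**2 - 26*(-80))) = sqrt(-42458 + (120 + 6400 + 2080)) = sqrt(-42458 + 8600) = sqrt(-33858) = 9*I*sqrt(418) ≈ 184.01*I)
1/n = 1/(9*I*sqrt(418)) = -I*sqrt(418)/3762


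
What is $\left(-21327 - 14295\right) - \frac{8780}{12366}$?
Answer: $- \frac{220255216}{6183} \approx -35623.0$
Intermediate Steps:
$\left(-21327 - 14295\right) - \frac{8780}{12366} = -35622 - \frac{4390}{6183} = - \frac{220255216}{6183}$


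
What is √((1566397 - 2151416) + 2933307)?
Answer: 16*√9173 ≈ 1532.4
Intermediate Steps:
√((1566397 - 2151416) + 2933307) = √(-585019 + 2933307) = √2348288 = 16*√9173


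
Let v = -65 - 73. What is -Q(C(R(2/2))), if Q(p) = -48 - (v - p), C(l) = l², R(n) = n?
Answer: -91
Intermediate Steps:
v = -138
Q(p) = 90 + p (Q(p) = -48 - (-138 - p) = -48 + (138 + p) = 90 + p)
-Q(C(R(2/2))) = -(90 + (2/2)²) = -(90 + (2*(½))²) = -(90 + 1²) = -(90 + 1) = -1*91 = -91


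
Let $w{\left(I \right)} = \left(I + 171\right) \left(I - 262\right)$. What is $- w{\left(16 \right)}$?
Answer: $46002$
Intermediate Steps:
$w{\left(I \right)} = \left(-262 + I\right) \left(171 + I\right)$ ($w{\left(I \right)} = \left(171 + I\right) \left(-262 + I\right) = \left(-262 + I\right) \left(171 + I\right)$)
$- w{\left(16 \right)} = - (-44802 + 16^{2} - 1456) = - (-44802 + 256 - 1456) = \left(-1\right) \left(-46002\right) = 46002$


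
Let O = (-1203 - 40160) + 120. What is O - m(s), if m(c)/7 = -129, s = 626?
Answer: -40340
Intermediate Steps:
m(c) = -903 (m(c) = 7*(-129) = -903)
O = -41243 (O = -41363 + 120 = -41243)
O - m(s) = -41243 - 1*(-903) = -41243 + 903 = -40340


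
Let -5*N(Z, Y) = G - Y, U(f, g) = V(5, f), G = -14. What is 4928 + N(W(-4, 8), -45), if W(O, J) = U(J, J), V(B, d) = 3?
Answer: 24609/5 ≈ 4921.8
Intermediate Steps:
U(f, g) = 3
W(O, J) = 3
N(Z, Y) = 14/5 + Y/5 (N(Z, Y) = -(-14 - Y)/5 = 14/5 + Y/5)
4928 + N(W(-4, 8), -45) = 4928 + (14/5 + (⅕)*(-45)) = 4928 + (14/5 - 9) = 4928 - 31/5 = 24609/5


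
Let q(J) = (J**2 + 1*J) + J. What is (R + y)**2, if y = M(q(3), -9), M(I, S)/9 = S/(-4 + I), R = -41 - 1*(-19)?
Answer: 104329/121 ≈ 862.22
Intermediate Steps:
q(J) = J**2 + 2*J (q(J) = (J**2 + J) + J = (J + J**2) + J = J**2 + 2*J)
R = -22 (R = -41 + 19 = -22)
M(I, S) = 9*S/(-4 + I) (M(I, S) = 9*(S/(-4 + I)) = 9*S/(-4 + I))
y = -81/11 (y = 9*(-9)/(-4 + 3*(2 + 3)) = 9*(-9)/(-4 + 3*5) = 9*(-9)/(-4 + 15) = 9*(-9)/11 = 9*(-9)*(1/11) = -81/11 ≈ -7.3636)
(R + y)**2 = (-22 - 81/11)**2 = (-323/11)**2 = 104329/121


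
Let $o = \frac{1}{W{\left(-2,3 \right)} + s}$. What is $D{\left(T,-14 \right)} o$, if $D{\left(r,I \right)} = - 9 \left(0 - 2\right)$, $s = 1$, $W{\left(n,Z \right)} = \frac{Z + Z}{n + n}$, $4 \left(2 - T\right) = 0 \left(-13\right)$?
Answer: $-36$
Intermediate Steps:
$T = 2$ ($T = 2 - \frac{0 \left(-13\right)}{4} = 2 - 0 = 2 + 0 = 2$)
$W{\left(n,Z \right)} = \frac{Z}{n}$ ($W{\left(n,Z \right)} = \frac{2 Z}{2 n} = 2 Z \frac{1}{2 n} = \frac{Z}{n}$)
$D{\left(r,I \right)} = 18$ ($D{\left(r,I \right)} = \left(-9\right) \left(-2\right) = 18$)
$o = -2$ ($o = \frac{1}{\frac{3}{-2} + 1} = \frac{1}{3 \left(- \frac{1}{2}\right) + 1} = \frac{1}{- \frac{3}{2} + 1} = \frac{1}{- \frac{1}{2}} = -2$)
$D{\left(T,-14 \right)} o = 18 \left(-2\right) = -36$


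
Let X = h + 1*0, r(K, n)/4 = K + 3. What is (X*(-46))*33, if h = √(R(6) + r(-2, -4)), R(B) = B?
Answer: -1518*√10 ≈ -4800.3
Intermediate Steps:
r(K, n) = 12 + 4*K (r(K, n) = 4*(K + 3) = 4*(3 + K) = 12 + 4*K)
h = √10 (h = √(6 + (12 + 4*(-2))) = √(6 + (12 - 8)) = √(6 + 4) = √10 ≈ 3.1623)
X = √10 (X = √10 + 1*0 = √10 + 0 = √10 ≈ 3.1623)
(X*(-46))*33 = (√10*(-46))*33 = -46*√10*33 = -1518*√10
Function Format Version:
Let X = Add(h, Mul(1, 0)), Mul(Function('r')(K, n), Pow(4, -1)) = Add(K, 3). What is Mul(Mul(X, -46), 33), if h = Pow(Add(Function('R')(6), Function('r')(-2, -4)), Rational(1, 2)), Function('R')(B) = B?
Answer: Mul(-1518, Pow(10, Rational(1, 2))) ≈ -4800.3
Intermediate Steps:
Function('r')(K, n) = Add(12, Mul(4, K)) (Function('r')(K, n) = Mul(4, Add(K, 3)) = Mul(4, Add(3, K)) = Add(12, Mul(4, K)))
h = Pow(10, Rational(1, 2)) (h = Pow(Add(6, Add(12, Mul(4, -2))), Rational(1, 2)) = Pow(Add(6, Add(12, -8)), Rational(1, 2)) = Pow(Add(6, 4), Rational(1, 2)) = Pow(10, Rational(1, 2)) ≈ 3.1623)
X = Pow(10, Rational(1, 2)) (X = Add(Pow(10, Rational(1, 2)), Mul(1, 0)) = Add(Pow(10, Rational(1, 2)), 0) = Pow(10, Rational(1, 2)) ≈ 3.1623)
Mul(Mul(X, -46), 33) = Mul(Mul(Pow(10, Rational(1, 2)), -46), 33) = Mul(Mul(-46, Pow(10, Rational(1, 2))), 33) = Mul(-1518, Pow(10, Rational(1, 2)))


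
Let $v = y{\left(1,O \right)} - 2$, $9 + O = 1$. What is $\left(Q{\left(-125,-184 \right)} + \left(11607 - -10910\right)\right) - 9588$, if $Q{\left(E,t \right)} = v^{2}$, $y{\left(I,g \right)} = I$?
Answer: $12930$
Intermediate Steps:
$O = -8$ ($O = -9 + 1 = -8$)
$v = -1$ ($v = 1 - 2 = -1$)
$Q{\left(E,t \right)} = 1$ ($Q{\left(E,t \right)} = \left(-1\right)^{2} = 1$)
$\left(Q{\left(-125,-184 \right)} + \left(11607 - -10910\right)\right) - 9588 = \left(1 + \left(11607 - -10910\right)\right) - 9588 = \left(1 + \left(11607 + 10910\right)\right) - 9588 = \left(1 + 22517\right) - 9588 = 22518 - 9588 = 12930$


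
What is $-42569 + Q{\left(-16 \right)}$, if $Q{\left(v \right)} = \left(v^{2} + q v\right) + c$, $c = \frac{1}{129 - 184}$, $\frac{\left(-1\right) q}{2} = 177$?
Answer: $- \frac{2015696}{55} \approx -36649.0$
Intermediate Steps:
$q = -354$ ($q = \left(-2\right) 177 = -354$)
$c = - \frac{1}{55}$ ($c = \frac{1}{-55} = - \frac{1}{55} \approx -0.018182$)
$Q{\left(v \right)} = - \frac{1}{55} + v^{2} - 354 v$ ($Q{\left(v \right)} = \left(v^{2} - 354 v\right) - \frac{1}{55} = - \frac{1}{55} + v^{2} - 354 v$)
$-42569 + Q{\left(-16 \right)} = -42569 - \left(- \frac{311519}{55} - 256\right) = -42569 + \left(- \frac{1}{55} + 256 + 5664\right) = -42569 + \frac{325599}{55} = - \frac{2015696}{55}$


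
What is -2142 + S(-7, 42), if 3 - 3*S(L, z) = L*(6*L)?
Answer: -2239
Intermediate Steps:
S(L, z) = 1 - 2*L**2 (S(L, z) = 1 - L*6*L/3 = 1 - 2*L**2)
-2142 + S(-7, 42) = -2142 + (1 - 2*(-7)**2) = -2142 + (1 - 2*49) = -2142 + (1 - 98) = -2142 - 97 = -2239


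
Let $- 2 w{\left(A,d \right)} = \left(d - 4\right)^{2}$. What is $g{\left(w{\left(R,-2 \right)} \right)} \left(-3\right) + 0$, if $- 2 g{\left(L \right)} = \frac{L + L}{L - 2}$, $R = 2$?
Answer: $\frac{27}{10} \approx 2.7$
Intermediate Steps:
$w{\left(A,d \right)} = - \frac{\left(-4 + d\right)^{2}}{2}$ ($w{\left(A,d \right)} = - \frac{\left(d - 4\right)^{2}}{2} = - \frac{\left(-4 + d\right)^{2}}{2}$)
$g{\left(L \right)} = - \frac{L}{-2 + L}$ ($g{\left(L \right)} = - \frac{\left(L + L\right) \frac{1}{L - 2}}{2} = - \frac{2 L \frac{1}{-2 + L}}{2} = - \frac{L}{-2 + L}$)
$g{\left(w{\left(R,-2 \right)} \right)} \left(-3\right) + 0 = - \frac{\left(- \frac{1}{2}\right) \left(-4 - 2\right)^{2}}{-2 - \frac{\left(-4 - 2\right)^{2}}{2}} \left(-3\right) + 0 = - \frac{\left(- \frac{1}{2}\right) \left(-6\right)^{2}}{-2 - \frac{\left(-6\right)^{2}}{2}} \left(-3\right) + 0 = - \frac{\left(- \frac{1}{2}\right) 36}{-2 - 18} \left(-3\right) + 0 = \left(-1\right) \left(-18\right) \frac{1}{-2 - 18} \left(-3\right) + 0 = \left(-1\right) \left(-18\right) \frac{1}{-20} \left(-3\right) + 0 = \left(-1\right) \left(-18\right) \left(- \frac{1}{20}\right) \left(-3\right) + 0 = \left(- \frac{9}{10}\right) \left(-3\right) + 0 = \frac{27}{10} + 0 = \frac{27}{10}$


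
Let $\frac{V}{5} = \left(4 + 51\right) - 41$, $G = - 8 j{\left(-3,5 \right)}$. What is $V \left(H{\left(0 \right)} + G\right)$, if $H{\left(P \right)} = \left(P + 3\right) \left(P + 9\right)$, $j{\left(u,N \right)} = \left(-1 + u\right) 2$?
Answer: $6370$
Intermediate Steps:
$j{\left(u,N \right)} = -2 + 2 u$
$H{\left(P \right)} = \left(3 + P\right) \left(9 + P\right)$
$G = 64$ ($G = - 8 \left(-2 + 2 \left(-3\right)\right) = - 8 \left(-2 - 6\right) = \left(-8\right) \left(-8\right) = 64$)
$V = 70$ ($V = 5 \left(\left(4 + 51\right) - 41\right) = 5 \left(55 - 41\right) = 5 \cdot 14 = 70$)
$V \left(H{\left(0 \right)} + G\right) = 70 \left(\left(27 + 0^{2} + 12 \cdot 0\right) + 64\right) = 70 \left(\left(27 + 0 + 0\right) + 64\right) = 70 \left(27 + 64\right) = 70 \cdot 91 = 6370$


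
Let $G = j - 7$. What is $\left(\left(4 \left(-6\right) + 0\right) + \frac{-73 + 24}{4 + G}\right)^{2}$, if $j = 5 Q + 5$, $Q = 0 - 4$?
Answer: $\frac{146689}{324} \approx 452.74$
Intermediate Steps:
$Q = -4$ ($Q = 0 - 4 = -4$)
$j = -15$ ($j = 5 \left(-4\right) + 5 = -20 + 5 = -15$)
$G = -22$ ($G = -15 - 7 = -22$)
$\left(\left(4 \left(-6\right) + 0\right) + \frac{-73 + 24}{4 + G}\right)^{2} = \left(\left(4 \left(-6\right) + 0\right) + \frac{-73 + 24}{4 - 22}\right)^{2} = \left(\left(-24 + 0\right) - \frac{49}{-18}\right)^{2} = \left(-24 - - \frac{49}{18}\right)^{2} = \left(-24 + \frac{49}{18}\right)^{2} = \left(- \frac{383}{18}\right)^{2} = \frac{146689}{324}$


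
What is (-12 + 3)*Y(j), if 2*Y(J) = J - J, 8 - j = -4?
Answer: 0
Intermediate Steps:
j = 12 (j = 8 - 1*(-4) = 8 + 4 = 12)
Y(J) = 0 (Y(J) = (J - J)/2 = (1/2)*0 = 0)
(-12 + 3)*Y(j) = (-12 + 3)*0 = -9*0 = 0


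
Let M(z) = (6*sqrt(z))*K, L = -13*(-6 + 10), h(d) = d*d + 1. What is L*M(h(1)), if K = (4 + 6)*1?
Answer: -3120*sqrt(2) ≈ -4412.3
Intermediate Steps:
h(d) = 1 + d**2 (h(d) = d**2 + 1 = 1 + d**2)
K = 10 (K = 10*1 = 10)
L = -52 (L = -13*4 = -52)
M(z) = 60*sqrt(z) (M(z) = (6*sqrt(z))*10 = 60*sqrt(z))
L*M(h(1)) = -3120*sqrt(1 + 1**2) = -3120*sqrt(1 + 1) = -3120*sqrt(2)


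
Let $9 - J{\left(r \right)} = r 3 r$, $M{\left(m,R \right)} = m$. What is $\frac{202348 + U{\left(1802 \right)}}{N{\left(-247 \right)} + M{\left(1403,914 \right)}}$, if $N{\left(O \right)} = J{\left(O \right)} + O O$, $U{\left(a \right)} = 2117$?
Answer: $- \frac{68155}{40202} \approx -1.6953$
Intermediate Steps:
$J{\left(r \right)} = 9 - 3 r^{2}$ ($J{\left(r \right)} = 9 - r 3 r = 9 - 3 r r = 9 - 3 r^{2}$)
$N{\left(O \right)} = 9 - 2 O^{2}$ ($N{\left(O \right)} = \left(9 - 3 O^{2}\right) + O O = \left(9 - 3 O^{2}\right) + O^{2} = 9 - 2 O^{2}$)
$\frac{202348 + U{\left(1802 \right)}}{N{\left(-247 \right)} + M{\left(1403,914 \right)}} = \frac{202348 + 2117}{\left(9 - 2 \left(-247\right)^{2}\right) + 1403} = \frac{204465}{\left(9 - 122018\right) + 1403} = \frac{204465}{-122009 + 1403} = \frac{204465}{-120606} = 204465 \left(- \frac{1}{120606}\right) = - \frac{68155}{40202}$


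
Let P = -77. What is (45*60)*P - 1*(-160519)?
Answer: -47381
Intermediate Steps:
(45*60)*P - 1*(-160519) = (45*60)*(-77) - 1*(-160519) = 2700*(-77) + 160519 = -207900 + 160519 = -47381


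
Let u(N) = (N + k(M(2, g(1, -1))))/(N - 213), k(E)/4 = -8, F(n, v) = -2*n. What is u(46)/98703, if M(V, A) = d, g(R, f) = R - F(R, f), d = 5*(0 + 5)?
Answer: -14/16483401 ≈ -8.4934e-7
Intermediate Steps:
d = 25 (d = 5*5 = 25)
g(R, f) = 3*R (g(R, f) = R - (-2)*R = R + 2*R = 3*R)
M(V, A) = 25
k(E) = -32 (k(E) = 4*(-8) = -32)
u(N) = (-32 + N)/(-213 + N) (u(N) = (N - 32)/(N - 213) = (-32 + N)/(-213 + N))
u(46)/98703 = ((-32 + 46)/(-213 + 46))/98703 = (14/(-167))*(1/98703) = -1/167*14*(1/98703) = -14/167*1/98703 = -14/16483401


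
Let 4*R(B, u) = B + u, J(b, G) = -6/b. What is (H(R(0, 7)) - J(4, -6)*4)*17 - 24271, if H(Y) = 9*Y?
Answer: -95605/4 ≈ -23901.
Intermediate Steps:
R(B, u) = B/4 + u/4 (R(B, u) = (B + u)/4 = B/4 + u/4)
(H(R(0, 7)) - J(4, -6)*4)*17 - 24271 = (9*((¼)*0 + (¼)*7) - (-6/4)*4)*17 - 24271 = (9*(0 + 7/4) - (-6*¼)*4)*17 - 24271 = (9*(7/4) - (-3)*4/2)*17 - 24271 = (63/4 - 1*(-6))*17 - 24271 = (63/4 + 6)*17 - 24271 = (87/4)*17 - 24271 = 1479/4 - 24271 = -95605/4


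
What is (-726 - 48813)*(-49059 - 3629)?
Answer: 2610110832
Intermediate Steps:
(-726 - 48813)*(-49059 - 3629) = -49539*(-52688) = 2610110832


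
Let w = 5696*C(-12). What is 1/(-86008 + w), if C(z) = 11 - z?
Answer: 1/45000 ≈ 2.2222e-5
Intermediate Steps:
w = 131008 (w = 5696*(11 - 1*(-12)) = 5696*(11 + 12) = 5696*23 = 131008)
1/(-86008 + w) = 1/(-86008 + 131008) = 1/45000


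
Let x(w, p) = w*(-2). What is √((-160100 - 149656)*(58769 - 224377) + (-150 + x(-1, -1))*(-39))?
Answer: 6*√1424946595 ≈ 2.2649e+5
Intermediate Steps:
x(w, p) = -2*w
√((-160100 - 149656)*(58769 - 224377) + (-150 + x(-1, -1))*(-39)) = √((-160100 - 149656)*(58769 - 224377) + (-150 - 2*(-1))*(-39)) = √(-309756*(-165608) + (-150 + 2)*(-39)) = √(51298071648 - 148*(-39)) = √(51298071648 + 5772) = √51298077420 = 6*√1424946595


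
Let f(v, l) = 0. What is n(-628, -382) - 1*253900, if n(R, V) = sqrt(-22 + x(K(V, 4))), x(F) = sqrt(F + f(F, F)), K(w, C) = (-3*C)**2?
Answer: -253900 + I*sqrt(10) ≈ -2.539e+5 + 3.1623*I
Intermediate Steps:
K(w, C) = 9*C**2
x(F) = sqrt(F) (x(F) = sqrt(F + 0) = sqrt(F))
n(R, V) = I*sqrt(10) (n(R, V) = sqrt(-22 + sqrt(9*4**2)) = sqrt(-22 + sqrt(9*16)) = sqrt(-22 + sqrt(144)) = sqrt(-22 + 12) = sqrt(-10) = I*sqrt(10))
n(-628, -382) - 1*253900 = I*sqrt(10) - 1*253900 = I*sqrt(10) - 253900 = -253900 + I*sqrt(10)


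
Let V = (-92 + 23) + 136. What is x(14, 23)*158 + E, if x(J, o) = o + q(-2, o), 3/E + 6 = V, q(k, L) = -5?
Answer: 173487/61 ≈ 2844.1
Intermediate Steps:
V = 67 (V = -69 + 136 = 67)
E = 3/61 (E = 3/(-6 + 67) = 3/61 ≈ 0.049180)
x(J, o) = -5 + o (x(J, o) = o - 5 = -5 + o)
x(14, 23)*158 + E = (-5 + 23)*158 + 3/61 = 18*158 + 3/61 = 2844 + 3/61 = 173487/61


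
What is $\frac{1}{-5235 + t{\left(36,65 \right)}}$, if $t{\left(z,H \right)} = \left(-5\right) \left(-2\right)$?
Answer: $- \frac{1}{5225} \approx -0.00019139$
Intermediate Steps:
$t{\left(z,H \right)} = 10$
$\frac{1}{-5235 + t{\left(36,65 \right)}} = \frac{1}{-5235 + 10} = \frac{1}{-5225} = - \frac{1}{5225}$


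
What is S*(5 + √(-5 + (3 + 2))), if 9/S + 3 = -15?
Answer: -5/2 ≈ -2.5000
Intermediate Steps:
S = -½ (S = 9/(-3 - 15) = 9/(-18) = 9*(-1/18) = -½ ≈ -0.50000)
S*(5 + √(-5 + (3 + 2))) = -(5 + √(-5 + (3 + 2)))/2 = -(5 + √(-5 + 5))/2 = -(5 + √0)/2 = -(5 + 0)/2 = -½*5 = -5/2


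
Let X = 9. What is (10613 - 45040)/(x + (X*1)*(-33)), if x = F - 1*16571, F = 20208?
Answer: -34427/3340 ≈ -10.307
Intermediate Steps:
x = 3637 (x = 20208 - 1*16571 = 20208 - 16571 = 3637)
(10613 - 45040)/(x + (X*1)*(-33)) = (10613 - 45040)/(3637 + (9*1)*(-33)) = -34427/(3637 + 9*(-33)) = -34427/(3637 - 297) = -34427/3340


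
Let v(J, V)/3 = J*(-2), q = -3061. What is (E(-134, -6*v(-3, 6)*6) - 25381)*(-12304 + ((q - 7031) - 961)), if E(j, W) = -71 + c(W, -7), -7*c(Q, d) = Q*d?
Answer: 609617700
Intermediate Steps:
c(Q, d) = -Q*d/7
v(J, V) = -6*J (v(J, V) = 3*(J*(-2)) = 3*(-2*J) = -6*J)
E(j, W) = -71 + W (E(j, W) = -71 - 1/7*W*(-7) = -71 + W)
(E(-134, -6*v(-3, 6)*6) - 25381)*(-12304 + ((q - 7031) - 961)) = ((-71 - (-36)*(-3)*6) - 25381)*(-12304 + ((-3061 - 7031) - 961)) = ((-71 - 6*18*6) - 25381)*(-12304 + (-10092 - 961)) = ((-71 - 108*6) - 25381)*(-12304 - 11053) = ((-71 - 648) - 25381)*(-23357) = (-719 - 25381)*(-23357) = -26100*(-23357) = 609617700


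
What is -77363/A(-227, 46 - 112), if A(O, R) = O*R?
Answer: -7033/1362 ≈ -5.1637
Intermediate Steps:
-77363/A(-227, 46 - 112) = -77363*(-1/(227*(46 - 112))) = -77363/((-227*(-66))) = -77363/14982 = -77363*1/14982 = -7033/1362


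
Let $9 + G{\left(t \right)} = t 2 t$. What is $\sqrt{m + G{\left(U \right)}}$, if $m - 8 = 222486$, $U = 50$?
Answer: $\sqrt{227485} \approx 476.95$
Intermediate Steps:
$G{\left(t \right)} = -9 + 2 t^{2}$ ($G{\left(t \right)} = -9 + t 2 t = -9 + 2 t t = -9 + 2 t^{2}$)
$m = 222494$ ($m = 8 + 222486 = 222494$)
$\sqrt{m + G{\left(U \right)}} = \sqrt{222494 - \left(9 - 2 \cdot 50^{2}\right)} = \sqrt{222494 + \left(-9 + 2 \cdot 2500\right)} = \sqrt{222494 + \left(-9 + 5000\right)} = \sqrt{222494 + 4991} = \sqrt{227485}$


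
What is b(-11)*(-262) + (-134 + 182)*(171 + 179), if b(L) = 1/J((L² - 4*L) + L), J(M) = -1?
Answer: 17062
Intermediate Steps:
b(L) = -1 (b(L) = 1/(-1) = -1)
b(-11)*(-262) + (-134 + 182)*(171 + 179) = -1*(-262) + (-134 + 182)*(171 + 179) = 262 + 48*350 = 262 + 16800 = 17062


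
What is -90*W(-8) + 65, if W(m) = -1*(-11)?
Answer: -925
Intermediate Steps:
W(m) = 11
-90*W(-8) + 65 = -90*11 + 65 = -990 + 65 = -925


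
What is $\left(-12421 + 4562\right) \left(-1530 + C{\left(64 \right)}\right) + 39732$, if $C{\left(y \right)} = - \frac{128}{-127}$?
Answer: $\frac{1531122302}{127} \approx 1.2056 \cdot 10^{7}$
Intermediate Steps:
$C{\left(y \right)} = \frac{128}{127}$ ($C{\left(y \right)} = \left(-128\right) \left(- \frac{1}{127}\right) = \frac{128}{127}$)
$\left(-12421 + 4562\right) \left(-1530 + C{\left(64 \right)}\right) + 39732 = \left(-12421 + 4562\right) \left(-1530 + \frac{128}{127}\right) + 39732 = \left(-7859\right) \left(- \frac{194182}{127}\right) + 39732 = \frac{1526076338}{127} + 39732 = \frac{1531122302}{127}$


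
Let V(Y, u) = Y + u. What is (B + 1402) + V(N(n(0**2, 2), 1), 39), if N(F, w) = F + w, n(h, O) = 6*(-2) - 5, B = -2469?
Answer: -1044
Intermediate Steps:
n(h, O) = -17 (n(h, O) = -12 - 5 = -17)
(B + 1402) + V(N(n(0**2, 2), 1), 39) = (-2469 + 1402) + ((-17 + 1) + 39) = -1067 + (-16 + 39) = -1067 + 23 = -1044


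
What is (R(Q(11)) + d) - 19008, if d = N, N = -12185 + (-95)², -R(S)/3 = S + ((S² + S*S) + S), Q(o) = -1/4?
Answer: -177335/8 ≈ -22167.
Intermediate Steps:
Q(o) = -¼ (Q(o) = -1*¼ = -¼)
R(S) = -6*S - 6*S² (R(S) = -3*(S + ((S² + S*S) + S)) = -3*(S + ((S² + S²) + S)) = -3*(S + (2*S² + S)) = -3*(S + (S + 2*S²)) = -3*(2*S + 2*S²) = -6*S - 6*S²)
N = -3160 (N = -12185 + 9025 = -3160)
d = -3160
(R(Q(11)) + d) - 19008 = (-6*(-¼)*(1 - ¼) - 3160) - 19008 = (-6*(-¼)*¾ - 3160) - 19008 = (9/8 - 3160) - 19008 = -25271/8 - 19008 = -177335/8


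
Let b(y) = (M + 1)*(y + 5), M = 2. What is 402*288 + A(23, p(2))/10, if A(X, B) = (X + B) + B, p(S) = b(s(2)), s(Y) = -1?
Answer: 1157807/10 ≈ 1.1578e+5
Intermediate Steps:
b(y) = 15 + 3*y (b(y) = (2 + 1)*(y + 5) = 3*(5 + y) = 15 + 3*y)
p(S) = 12 (p(S) = 15 + 3*(-1) = 15 - 3 = 12)
A(X, B) = X + 2*B (A(X, B) = (B + X) + B = X + 2*B)
402*288 + A(23, p(2))/10 = 402*288 + (23 + 2*12)/10 = 115776 + (23 + 24)*(⅒) = 115776 + 47*(⅒) = 115776 + 47/10 = 1157807/10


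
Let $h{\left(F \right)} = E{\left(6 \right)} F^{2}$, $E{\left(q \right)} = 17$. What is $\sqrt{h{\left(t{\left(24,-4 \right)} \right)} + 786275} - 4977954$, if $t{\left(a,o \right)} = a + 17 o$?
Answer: $-4977954 + \sqrt{819187} \approx -4.977 \cdot 10^{6}$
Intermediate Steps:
$h{\left(F \right)} = 17 F^{2}$
$\sqrt{h{\left(t{\left(24,-4 \right)} \right)} + 786275} - 4977954 = \sqrt{17 \left(24 + 17 \left(-4\right)\right)^{2} + 786275} - 4977954 = \sqrt{17 \left(24 - 68\right)^{2} + 786275} - 4977954 = \sqrt{17 \left(-44\right)^{2} + 786275} - 4977954 = \sqrt{17 \cdot 1936 + 786275} - 4977954 = \sqrt{32912 + 786275} - 4977954 = \sqrt{819187} - 4977954 = -4977954 + \sqrt{819187}$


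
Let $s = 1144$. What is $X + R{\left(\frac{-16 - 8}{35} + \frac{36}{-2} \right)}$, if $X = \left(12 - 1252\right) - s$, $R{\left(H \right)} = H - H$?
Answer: $-2384$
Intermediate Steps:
$R{\left(H \right)} = 0$
$X = -2384$ ($X = \left(12 - 1252\right) - 1144 = -1240 - 1144 = -2384$)
$X + R{\left(\frac{-16 - 8}{35} + \frac{36}{-2} \right)} = -2384 + 0 = -2384$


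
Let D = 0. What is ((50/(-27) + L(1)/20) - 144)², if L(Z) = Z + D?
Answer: 6198885289/291600 ≈ 21258.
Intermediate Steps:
L(Z) = Z (L(Z) = Z + 0 = Z)
((50/(-27) + L(1)/20) - 144)² = ((50/(-27) + 1/20) - 144)² = ((50*(-1/27) + 1*(1/20)) - 144)² = ((-50/27 + 1/20) - 144)² = (-973/540 - 144)² = (-78733/540)² = 6198885289/291600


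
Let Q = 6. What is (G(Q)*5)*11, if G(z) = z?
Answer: 330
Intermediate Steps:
(G(Q)*5)*11 = (6*5)*11 = 30*11 = 330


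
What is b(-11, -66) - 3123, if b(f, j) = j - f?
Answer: -3178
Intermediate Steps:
b(-11, -66) - 3123 = (-66 - 1*(-11)) - 3123 = (-66 + 11) - 3123 = -55 - 3123 = -3178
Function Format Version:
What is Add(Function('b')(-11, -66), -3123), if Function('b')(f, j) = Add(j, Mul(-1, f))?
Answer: -3178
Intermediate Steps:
Add(Function('b')(-11, -66), -3123) = Add(Add(-66, Mul(-1, -11)), -3123) = Add(Add(-66, 11), -3123) = Add(-55, -3123) = -3178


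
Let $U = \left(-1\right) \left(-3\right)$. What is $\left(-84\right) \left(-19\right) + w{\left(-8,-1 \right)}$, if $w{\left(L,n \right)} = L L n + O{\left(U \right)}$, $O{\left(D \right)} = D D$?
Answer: $1541$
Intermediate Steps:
$U = 3$
$O{\left(D \right)} = D^{2}$
$w{\left(L,n \right)} = 9 + n L^{2}$ ($w{\left(L,n \right)} = L L n + 3^{2} = L^{2} n + 9 = n L^{2} + 9 = 9 + n L^{2}$)
$\left(-84\right) \left(-19\right) + w{\left(-8,-1 \right)} = \left(-84\right) \left(-19\right) + \left(9 - \left(-8\right)^{2}\right) = 1596 + \left(9 - 64\right) = 1596 - 55 = 1541$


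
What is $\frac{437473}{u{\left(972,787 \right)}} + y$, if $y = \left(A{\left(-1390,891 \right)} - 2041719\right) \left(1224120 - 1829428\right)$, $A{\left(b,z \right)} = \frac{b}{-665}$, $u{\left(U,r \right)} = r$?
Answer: $\frac{129359495442903113}{104671} \approx 1.2359 \cdot 10^{12}$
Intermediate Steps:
$A{\left(b,z \right)} = - \frac{b}{665}$ ($A{\left(b,z \right)} = b \left(- \frac{1}{665}\right) = - \frac{b}{665}$)
$y = \frac{164370388036492}{133}$ ($y = \left(\left(- \frac{1}{665}\right) \left(-1390\right) - 2041719\right) \left(1224120 - 1829428\right) = \left(\frac{278}{133} - 2041719\right) \left(-605308\right) = \left(- \frac{271548349}{133}\right) \left(-605308\right) = \frac{164370388036492}{133} \approx 1.2359 \cdot 10^{12}$)
$\frac{437473}{u{\left(972,787 \right)}} + y = \frac{437473}{787} + \frac{164370388036492}{133} = \frac{129359495442903113}{104671}$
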